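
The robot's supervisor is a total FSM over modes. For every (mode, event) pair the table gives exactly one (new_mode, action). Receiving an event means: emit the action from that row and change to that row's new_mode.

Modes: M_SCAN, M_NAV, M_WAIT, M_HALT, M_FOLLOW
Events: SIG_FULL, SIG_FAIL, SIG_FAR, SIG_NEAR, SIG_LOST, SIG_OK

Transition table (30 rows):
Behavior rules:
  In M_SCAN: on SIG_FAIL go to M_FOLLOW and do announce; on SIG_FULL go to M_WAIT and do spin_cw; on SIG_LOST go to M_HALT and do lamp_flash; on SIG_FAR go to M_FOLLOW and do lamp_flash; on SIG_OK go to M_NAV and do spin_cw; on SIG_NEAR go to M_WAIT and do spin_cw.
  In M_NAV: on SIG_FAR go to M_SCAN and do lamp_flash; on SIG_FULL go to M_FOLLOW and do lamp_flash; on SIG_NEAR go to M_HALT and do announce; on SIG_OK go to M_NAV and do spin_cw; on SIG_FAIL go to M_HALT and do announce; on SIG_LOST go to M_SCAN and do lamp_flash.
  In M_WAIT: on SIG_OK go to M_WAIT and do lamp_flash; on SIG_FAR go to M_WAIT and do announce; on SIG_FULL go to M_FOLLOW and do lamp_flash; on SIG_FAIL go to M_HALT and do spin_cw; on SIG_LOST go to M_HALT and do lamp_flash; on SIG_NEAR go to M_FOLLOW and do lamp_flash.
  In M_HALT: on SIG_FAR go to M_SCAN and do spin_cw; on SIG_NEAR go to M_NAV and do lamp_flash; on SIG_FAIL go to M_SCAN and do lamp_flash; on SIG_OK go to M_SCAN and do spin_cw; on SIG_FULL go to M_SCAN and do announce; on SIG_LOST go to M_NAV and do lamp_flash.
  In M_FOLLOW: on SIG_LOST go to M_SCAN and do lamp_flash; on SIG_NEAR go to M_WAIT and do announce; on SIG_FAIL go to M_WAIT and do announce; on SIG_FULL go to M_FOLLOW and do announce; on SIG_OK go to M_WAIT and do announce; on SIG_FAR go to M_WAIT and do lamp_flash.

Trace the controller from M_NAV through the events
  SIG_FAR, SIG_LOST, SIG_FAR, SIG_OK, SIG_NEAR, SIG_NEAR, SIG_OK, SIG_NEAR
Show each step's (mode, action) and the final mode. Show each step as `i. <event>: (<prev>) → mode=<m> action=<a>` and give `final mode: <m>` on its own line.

1. SIG_FAR: (M_NAV) → mode=M_SCAN action=lamp_flash
2. SIG_LOST: (M_SCAN) → mode=M_HALT action=lamp_flash
3. SIG_FAR: (M_HALT) → mode=M_SCAN action=spin_cw
4. SIG_OK: (M_SCAN) → mode=M_NAV action=spin_cw
5. SIG_NEAR: (M_NAV) → mode=M_HALT action=announce
6. SIG_NEAR: (M_HALT) → mode=M_NAV action=lamp_flash
7. SIG_OK: (M_NAV) → mode=M_NAV action=spin_cw
8. SIG_NEAR: (M_NAV) → mode=M_HALT action=announce

final mode: M_HALT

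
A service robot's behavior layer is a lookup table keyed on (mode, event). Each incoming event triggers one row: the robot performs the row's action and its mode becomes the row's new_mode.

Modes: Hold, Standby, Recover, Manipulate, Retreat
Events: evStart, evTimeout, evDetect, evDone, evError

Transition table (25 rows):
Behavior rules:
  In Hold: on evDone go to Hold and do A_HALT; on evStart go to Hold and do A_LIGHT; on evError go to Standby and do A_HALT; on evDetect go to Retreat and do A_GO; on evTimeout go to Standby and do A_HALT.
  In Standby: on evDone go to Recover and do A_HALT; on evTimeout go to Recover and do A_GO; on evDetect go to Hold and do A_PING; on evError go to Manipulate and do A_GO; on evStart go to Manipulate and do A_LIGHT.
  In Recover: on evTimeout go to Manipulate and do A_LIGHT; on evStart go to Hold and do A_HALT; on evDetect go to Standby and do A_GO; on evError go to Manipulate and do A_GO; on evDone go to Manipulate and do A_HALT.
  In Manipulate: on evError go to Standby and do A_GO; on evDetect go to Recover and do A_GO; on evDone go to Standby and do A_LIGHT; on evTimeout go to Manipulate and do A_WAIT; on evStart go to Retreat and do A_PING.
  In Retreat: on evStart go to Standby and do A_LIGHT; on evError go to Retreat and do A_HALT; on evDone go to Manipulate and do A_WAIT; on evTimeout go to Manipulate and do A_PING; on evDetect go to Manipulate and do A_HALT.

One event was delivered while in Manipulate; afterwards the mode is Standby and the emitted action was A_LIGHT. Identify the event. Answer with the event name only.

try evStart: (Manipulate, evStart) → (Retreat, A_PING)
try evTimeout: (Manipulate, evTimeout) → (Manipulate, A_WAIT)
try evDetect: (Manipulate, evDetect) → (Recover, A_GO)
try evDone: (Manipulate, evDone) → (Standby, A_LIGHT)  ← matches
try evError: (Manipulate, evError) → (Standby, A_GO)

evDone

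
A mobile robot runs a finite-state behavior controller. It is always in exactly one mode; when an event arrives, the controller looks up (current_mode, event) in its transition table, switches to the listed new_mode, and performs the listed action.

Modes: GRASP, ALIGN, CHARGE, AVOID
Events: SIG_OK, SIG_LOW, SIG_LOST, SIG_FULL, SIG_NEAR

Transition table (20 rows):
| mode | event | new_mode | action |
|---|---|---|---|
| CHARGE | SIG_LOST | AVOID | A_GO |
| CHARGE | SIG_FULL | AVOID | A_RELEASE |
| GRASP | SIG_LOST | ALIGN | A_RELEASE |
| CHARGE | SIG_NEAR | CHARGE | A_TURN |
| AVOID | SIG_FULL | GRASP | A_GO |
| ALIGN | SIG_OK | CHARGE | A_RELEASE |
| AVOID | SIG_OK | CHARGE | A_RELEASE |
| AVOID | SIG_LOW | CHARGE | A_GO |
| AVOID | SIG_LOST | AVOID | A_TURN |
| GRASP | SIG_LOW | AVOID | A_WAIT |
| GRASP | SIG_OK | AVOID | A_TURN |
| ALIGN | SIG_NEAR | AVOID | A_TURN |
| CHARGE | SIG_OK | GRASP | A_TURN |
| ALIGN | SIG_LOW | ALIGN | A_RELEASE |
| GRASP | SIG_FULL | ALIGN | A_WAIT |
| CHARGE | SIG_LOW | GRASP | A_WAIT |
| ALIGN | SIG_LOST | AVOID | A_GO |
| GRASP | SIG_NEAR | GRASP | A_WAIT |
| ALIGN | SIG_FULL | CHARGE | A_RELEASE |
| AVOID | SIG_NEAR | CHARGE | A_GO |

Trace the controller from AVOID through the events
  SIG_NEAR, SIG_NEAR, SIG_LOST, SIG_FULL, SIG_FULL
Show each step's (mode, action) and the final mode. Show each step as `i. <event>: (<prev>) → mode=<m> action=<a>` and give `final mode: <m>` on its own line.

1. SIG_NEAR: (AVOID) → mode=CHARGE action=A_GO
2. SIG_NEAR: (CHARGE) → mode=CHARGE action=A_TURN
3. SIG_LOST: (CHARGE) → mode=AVOID action=A_GO
4. SIG_FULL: (AVOID) → mode=GRASP action=A_GO
5. SIG_FULL: (GRASP) → mode=ALIGN action=A_WAIT

final mode: ALIGN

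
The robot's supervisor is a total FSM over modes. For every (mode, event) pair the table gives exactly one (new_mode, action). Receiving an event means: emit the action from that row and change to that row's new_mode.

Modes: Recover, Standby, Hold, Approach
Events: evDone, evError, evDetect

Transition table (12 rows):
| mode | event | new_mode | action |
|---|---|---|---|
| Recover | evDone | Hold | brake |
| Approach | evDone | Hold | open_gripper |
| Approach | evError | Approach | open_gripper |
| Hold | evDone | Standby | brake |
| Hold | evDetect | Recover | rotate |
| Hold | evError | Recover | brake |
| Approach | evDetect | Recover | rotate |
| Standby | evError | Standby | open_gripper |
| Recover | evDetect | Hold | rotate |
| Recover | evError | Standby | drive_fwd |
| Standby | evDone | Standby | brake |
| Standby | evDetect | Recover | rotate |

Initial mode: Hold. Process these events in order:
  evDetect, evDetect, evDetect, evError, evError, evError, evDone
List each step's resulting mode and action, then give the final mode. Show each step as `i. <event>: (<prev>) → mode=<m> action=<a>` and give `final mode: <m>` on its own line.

1. evDetect: (Hold) → mode=Recover action=rotate
2. evDetect: (Recover) → mode=Hold action=rotate
3. evDetect: (Hold) → mode=Recover action=rotate
4. evError: (Recover) → mode=Standby action=drive_fwd
5. evError: (Standby) → mode=Standby action=open_gripper
6. evError: (Standby) → mode=Standby action=open_gripper
7. evDone: (Standby) → mode=Standby action=brake

final mode: Standby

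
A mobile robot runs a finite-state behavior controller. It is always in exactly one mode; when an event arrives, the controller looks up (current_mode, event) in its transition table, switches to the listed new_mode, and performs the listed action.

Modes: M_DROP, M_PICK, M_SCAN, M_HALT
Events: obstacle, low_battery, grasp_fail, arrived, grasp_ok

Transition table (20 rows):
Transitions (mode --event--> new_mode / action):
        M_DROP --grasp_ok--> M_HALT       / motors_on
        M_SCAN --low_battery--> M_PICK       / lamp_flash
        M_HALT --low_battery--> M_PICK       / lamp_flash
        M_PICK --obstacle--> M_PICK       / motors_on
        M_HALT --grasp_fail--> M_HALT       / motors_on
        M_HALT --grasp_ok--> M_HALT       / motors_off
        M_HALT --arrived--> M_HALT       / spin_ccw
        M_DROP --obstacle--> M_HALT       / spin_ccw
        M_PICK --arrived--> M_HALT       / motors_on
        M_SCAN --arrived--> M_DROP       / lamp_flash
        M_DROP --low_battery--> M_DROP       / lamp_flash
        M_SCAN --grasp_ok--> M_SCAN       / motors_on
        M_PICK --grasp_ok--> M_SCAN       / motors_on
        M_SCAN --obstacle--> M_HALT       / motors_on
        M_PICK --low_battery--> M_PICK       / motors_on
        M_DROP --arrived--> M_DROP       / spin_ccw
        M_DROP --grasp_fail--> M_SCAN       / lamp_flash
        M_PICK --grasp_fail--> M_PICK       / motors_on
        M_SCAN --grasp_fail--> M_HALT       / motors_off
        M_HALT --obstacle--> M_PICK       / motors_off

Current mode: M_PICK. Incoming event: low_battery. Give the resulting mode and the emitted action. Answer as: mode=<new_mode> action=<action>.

current mode = M_PICK; filter table to that mode:
  (M_PICK, obstacle) → (M_PICK, motors_on)
  (M_PICK, arrived) → (M_HALT, motors_on)
  (M_PICK, grasp_ok) → (M_SCAN, motors_on)
  (M_PICK, low_battery) → (M_PICK, motors_on)  ← event matches
  (M_PICK, grasp_fail) → (M_PICK, motors_on)
event = low_battery selects (M_PICK, motors_on)

mode=M_PICK action=motors_on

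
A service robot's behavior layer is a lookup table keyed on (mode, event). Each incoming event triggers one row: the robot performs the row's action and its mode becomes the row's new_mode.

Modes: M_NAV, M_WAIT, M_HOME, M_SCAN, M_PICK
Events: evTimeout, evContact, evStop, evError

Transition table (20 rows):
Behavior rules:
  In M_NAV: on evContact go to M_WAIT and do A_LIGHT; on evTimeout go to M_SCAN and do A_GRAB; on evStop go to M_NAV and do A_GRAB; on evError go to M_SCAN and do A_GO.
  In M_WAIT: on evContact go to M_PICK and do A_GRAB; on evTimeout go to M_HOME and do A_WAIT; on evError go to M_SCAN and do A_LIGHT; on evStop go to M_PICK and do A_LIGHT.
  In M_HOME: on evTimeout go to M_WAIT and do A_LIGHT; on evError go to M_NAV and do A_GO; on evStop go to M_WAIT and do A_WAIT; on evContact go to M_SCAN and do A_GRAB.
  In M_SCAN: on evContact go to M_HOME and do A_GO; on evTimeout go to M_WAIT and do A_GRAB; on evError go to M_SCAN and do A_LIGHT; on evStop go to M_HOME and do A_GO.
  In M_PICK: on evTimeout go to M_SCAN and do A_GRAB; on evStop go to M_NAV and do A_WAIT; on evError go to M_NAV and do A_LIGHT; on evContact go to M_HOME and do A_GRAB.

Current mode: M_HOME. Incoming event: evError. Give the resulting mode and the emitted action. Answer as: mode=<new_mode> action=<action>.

current mode = M_HOME; filter table to that mode:
  (M_HOME, evTimeout) → (M_WAIT, A_LIGHT)
  (M_HOME, evError) → (M_NAV, A_GO)  ← event matches
  (M_HOME, evStop) → (M_WAIT, A_WAIT)
  (M_HOME, evContact) → (M_SCAN, A_GRAB)
event = evError selects (M_NAV, A_GO)

mode=M_NAV action=A_GO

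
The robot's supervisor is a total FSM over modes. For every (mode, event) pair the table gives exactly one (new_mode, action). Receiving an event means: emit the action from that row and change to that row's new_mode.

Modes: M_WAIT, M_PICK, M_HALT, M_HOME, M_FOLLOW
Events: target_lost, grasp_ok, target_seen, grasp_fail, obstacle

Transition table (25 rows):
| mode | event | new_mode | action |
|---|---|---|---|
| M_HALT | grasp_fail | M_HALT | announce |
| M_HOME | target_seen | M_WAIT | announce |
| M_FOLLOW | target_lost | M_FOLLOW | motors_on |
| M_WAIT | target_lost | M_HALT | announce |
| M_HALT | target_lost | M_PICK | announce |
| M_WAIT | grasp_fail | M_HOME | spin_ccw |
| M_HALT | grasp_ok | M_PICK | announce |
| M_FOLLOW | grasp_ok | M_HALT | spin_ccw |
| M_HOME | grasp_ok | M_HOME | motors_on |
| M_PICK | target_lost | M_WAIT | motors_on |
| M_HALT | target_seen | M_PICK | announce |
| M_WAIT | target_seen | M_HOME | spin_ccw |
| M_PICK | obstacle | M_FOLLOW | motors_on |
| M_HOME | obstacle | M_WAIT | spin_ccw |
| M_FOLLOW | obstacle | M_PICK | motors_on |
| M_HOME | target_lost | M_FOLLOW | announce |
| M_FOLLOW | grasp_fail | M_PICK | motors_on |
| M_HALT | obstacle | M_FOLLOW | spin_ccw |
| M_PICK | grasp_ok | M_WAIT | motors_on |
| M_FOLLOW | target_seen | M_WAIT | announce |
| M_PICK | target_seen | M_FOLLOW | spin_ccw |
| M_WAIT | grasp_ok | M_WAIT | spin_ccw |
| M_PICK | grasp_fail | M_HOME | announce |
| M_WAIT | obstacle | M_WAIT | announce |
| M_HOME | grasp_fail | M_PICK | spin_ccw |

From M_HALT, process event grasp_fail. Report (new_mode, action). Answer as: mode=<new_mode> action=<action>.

mode=M_HALT action=announce

current mode = M_HALT; filter table to that mode:
  (M_HALT, grasp_fail) → (M_HALT, announce)  ← event matches
  (M_HALT, target_lost) → (M_PICK, announce)
  (M_HALT, grasp_ok) → (M_PICK, announce)
  (M_HALT, target_seen) → (M_PICK, announce)
  (M_HALT, obstacle) → (M_FOLLOW, spin_ccw)
event = grasp_fail selects (M_HALT, announce)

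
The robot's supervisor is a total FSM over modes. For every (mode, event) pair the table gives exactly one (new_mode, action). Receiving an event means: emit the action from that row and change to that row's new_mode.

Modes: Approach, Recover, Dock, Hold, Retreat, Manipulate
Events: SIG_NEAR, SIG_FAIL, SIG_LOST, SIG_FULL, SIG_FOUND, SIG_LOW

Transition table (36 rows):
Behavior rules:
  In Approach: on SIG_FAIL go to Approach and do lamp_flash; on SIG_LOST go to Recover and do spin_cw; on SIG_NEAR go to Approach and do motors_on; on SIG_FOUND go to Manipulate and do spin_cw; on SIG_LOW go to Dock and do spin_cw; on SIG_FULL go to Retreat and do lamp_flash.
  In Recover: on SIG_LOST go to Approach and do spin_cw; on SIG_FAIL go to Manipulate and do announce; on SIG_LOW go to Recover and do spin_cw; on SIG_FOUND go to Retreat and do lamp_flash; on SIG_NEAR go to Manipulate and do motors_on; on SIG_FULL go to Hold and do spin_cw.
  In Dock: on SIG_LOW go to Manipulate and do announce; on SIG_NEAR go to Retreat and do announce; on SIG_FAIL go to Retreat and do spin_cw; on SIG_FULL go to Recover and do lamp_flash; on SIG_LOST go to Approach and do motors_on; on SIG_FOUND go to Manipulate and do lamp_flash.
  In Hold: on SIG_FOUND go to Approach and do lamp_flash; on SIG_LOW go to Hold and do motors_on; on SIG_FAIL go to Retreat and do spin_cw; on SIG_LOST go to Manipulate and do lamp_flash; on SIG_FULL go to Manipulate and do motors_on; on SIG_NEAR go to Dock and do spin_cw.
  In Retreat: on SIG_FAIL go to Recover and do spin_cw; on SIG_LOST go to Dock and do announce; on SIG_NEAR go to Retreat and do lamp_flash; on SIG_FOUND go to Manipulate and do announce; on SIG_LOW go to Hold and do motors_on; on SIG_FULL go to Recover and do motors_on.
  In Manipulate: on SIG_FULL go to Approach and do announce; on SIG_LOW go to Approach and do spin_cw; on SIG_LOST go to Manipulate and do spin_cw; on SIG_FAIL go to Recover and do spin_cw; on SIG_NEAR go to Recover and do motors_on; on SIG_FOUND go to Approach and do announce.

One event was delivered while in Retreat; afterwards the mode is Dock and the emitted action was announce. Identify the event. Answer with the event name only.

try SIG_NEAR: (Retreat, SIG_NEAR) → (Retreat, lamp_flash)
try SIG_FAIL: (Retreat, SIG_FAIL) → (Recover, spin_cw)
try SIG_LOST: (Retreat, SIG_LOST) → (Dock, announce)  ← matches
try SIG_FULL: (Retreat, SIG_FULL) → (Recover, motors_on)
try SIG_FOUND: (Retreat, SIG_FOUND) → (Manipulate, announce)
try SIG_LOW: (Retreat, SIG_LOW) → (Hold, motors_on)

SIG_LOST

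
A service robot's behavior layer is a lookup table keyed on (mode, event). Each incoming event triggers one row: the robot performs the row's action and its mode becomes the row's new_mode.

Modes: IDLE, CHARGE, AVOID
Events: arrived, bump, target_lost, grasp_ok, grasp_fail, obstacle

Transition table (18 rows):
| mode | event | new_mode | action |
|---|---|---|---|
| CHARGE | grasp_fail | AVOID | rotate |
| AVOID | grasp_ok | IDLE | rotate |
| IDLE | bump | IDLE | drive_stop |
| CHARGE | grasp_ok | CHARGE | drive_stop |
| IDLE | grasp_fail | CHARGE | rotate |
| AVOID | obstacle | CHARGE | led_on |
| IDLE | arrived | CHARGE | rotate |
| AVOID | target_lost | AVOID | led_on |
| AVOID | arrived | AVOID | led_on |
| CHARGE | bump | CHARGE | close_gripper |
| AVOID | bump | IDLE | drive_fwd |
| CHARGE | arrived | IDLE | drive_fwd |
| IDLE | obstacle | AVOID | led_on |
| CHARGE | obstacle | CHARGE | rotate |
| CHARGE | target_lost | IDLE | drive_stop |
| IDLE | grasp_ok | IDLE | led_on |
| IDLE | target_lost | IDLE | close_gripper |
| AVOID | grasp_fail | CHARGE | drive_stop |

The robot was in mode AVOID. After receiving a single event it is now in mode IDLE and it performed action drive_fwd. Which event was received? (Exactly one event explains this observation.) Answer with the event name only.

bump

try arrived: (AVOID, arrived) → (AVOID, led_on)
try bump: (AVOID, bump) → (IDLE, drive_fwd)  ← matches
try target_lost: (AVOID, target_lost) → (AVOID, led_on)
try grasp_ok: (AVOID, grasp_ok) → (IDLE, rotate)
try grasp_fail: (AVOID, grasp_fail) → (CHARGE, drive_stop)
try obstacle: (AVOID, obstacle) → (CHARGE, led_on)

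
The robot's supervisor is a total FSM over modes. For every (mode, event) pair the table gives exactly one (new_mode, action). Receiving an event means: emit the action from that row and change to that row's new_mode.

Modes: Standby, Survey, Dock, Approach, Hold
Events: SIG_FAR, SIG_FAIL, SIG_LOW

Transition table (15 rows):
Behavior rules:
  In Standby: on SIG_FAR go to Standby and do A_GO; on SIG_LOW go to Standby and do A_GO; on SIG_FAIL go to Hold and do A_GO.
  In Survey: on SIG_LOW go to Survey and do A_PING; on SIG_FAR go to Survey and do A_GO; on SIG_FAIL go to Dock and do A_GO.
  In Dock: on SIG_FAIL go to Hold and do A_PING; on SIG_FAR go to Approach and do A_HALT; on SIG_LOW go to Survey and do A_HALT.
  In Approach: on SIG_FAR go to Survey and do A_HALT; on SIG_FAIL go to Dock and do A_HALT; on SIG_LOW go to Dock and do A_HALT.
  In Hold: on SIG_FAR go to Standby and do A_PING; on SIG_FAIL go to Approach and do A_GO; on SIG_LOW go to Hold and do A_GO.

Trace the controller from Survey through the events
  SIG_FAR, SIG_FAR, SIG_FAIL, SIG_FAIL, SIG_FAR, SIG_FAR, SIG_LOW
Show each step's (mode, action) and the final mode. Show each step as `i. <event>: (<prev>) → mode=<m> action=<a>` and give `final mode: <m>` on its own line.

final mode: Standby

1. SIG_FAR: (Survey) → mode=Survey action=A_GO
2. SIG_FAR: (Survey) → mode=Survey action=A_GO
3. SIG_FAIL: (Survey) → mode=Dock action=A_GO
4. SIG_FAIL: (Dock) → mode=Hold action=A_PING
5. SIG_FAR: (Hold) → mode=Standby action=A_PING
6. SIG_FAR: (Standby) → mode=Standby action=A_GO
7. SIG_LOW: (Standby) → mode=Standby action=A_GO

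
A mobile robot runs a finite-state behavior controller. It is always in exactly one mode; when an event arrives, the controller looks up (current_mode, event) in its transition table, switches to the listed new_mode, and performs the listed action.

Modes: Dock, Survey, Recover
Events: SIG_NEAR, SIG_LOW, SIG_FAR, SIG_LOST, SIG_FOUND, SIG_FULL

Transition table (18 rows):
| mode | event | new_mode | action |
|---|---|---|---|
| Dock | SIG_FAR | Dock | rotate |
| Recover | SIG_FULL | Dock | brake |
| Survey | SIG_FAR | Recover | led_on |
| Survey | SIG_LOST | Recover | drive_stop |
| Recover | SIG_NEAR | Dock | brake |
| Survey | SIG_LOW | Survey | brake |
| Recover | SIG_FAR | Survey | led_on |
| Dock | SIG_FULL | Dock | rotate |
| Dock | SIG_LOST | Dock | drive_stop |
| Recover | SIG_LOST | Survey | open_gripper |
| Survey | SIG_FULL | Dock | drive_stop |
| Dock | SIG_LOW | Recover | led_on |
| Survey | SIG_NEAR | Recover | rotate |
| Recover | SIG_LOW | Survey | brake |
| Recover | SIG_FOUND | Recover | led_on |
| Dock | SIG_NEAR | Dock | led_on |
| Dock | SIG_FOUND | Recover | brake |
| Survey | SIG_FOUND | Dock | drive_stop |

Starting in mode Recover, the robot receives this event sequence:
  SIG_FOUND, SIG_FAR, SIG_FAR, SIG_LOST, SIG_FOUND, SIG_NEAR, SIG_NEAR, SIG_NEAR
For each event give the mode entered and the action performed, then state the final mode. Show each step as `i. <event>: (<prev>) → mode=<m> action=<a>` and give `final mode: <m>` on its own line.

1. SIG_FOUND: (Recover) → mode=Recover action=led_on
2. SIG_FAR: (Recover) → mode=Survey action=led_on
3. SIG_FAR: (Survey) → mode=Recover action=led_on
4. SIG_LOST: (Recover) → mode=Survey action=open_gripper
5. SIG_FOUND: (Survey) → mode=Dock action=drive_stop
6. SIG_NEAR: (Dock) → mode=Dock action=led_on
7. SIG_NEAR: (Dock) → mode=Dock action=led_on
8. SIG_NEAR: (Dock) → mode=Dock action=led_on

final mode: Dock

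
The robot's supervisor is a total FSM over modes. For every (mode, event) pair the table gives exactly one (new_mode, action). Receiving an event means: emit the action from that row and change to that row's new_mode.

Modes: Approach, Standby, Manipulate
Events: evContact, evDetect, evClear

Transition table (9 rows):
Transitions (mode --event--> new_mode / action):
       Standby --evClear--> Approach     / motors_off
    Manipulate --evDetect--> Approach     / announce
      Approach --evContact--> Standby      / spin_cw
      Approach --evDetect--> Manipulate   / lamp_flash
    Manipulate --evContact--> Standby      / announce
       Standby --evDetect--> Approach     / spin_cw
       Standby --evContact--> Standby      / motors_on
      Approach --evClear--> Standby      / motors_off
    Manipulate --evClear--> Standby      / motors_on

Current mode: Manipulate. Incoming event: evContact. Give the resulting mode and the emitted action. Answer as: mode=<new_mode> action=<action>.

current mode = Manipulate; filter table to that mode:
  (Manipulate, evDetect) → (Approach, announce)
  (Manipulate, evContact) → (Standby, announce)  ← event matches
  (Manipulate, evClear) → (Standby, motors_on)
event = evContact selects (Standby, announce)

mode=Standby action=announce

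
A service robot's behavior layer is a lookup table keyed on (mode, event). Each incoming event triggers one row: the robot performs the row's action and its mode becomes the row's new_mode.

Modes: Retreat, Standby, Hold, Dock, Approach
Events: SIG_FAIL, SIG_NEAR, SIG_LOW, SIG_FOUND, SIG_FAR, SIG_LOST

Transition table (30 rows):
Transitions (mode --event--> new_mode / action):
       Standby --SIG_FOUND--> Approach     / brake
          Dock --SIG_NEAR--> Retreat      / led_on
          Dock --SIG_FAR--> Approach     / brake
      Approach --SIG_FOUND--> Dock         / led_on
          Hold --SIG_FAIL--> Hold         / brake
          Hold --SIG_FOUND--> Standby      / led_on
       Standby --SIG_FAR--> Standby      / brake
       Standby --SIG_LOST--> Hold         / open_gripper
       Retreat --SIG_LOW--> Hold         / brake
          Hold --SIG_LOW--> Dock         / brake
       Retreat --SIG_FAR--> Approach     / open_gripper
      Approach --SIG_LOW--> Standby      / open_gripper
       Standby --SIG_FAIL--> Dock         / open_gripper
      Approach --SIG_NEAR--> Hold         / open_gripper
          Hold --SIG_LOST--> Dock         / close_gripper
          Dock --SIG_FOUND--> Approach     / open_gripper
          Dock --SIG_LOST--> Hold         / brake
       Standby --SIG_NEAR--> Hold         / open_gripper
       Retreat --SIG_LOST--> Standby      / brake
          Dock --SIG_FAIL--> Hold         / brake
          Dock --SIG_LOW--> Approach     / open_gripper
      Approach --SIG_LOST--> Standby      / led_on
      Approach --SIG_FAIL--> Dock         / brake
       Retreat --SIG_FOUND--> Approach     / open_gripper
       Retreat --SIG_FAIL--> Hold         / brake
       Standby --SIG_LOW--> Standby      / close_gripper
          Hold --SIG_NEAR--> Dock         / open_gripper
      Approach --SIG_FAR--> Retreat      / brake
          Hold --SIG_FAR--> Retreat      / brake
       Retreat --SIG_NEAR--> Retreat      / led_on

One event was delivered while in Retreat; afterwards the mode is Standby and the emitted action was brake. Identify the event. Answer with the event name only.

SIG_LOST

try SIG_FAIL: (Retreat, SIG_FAIL) → (Hold, brake)
try SIG_NEAR: (Retreat, SIG_NEAR) → (Retreat, led_on)
try SIG_LOW: (Retreat, SIG_LOW) → (Hold, brake)
try SIG_FOUND: (Retreat, SIG_FOUND) → (Approach, open_gripper)
try SIG_FAR: (Retreat, SIG_FAR) → (Approach, open_gripper)
try SIG_LOST: (Retreat, SIG_LOST) → (Standby, brake)  ← matches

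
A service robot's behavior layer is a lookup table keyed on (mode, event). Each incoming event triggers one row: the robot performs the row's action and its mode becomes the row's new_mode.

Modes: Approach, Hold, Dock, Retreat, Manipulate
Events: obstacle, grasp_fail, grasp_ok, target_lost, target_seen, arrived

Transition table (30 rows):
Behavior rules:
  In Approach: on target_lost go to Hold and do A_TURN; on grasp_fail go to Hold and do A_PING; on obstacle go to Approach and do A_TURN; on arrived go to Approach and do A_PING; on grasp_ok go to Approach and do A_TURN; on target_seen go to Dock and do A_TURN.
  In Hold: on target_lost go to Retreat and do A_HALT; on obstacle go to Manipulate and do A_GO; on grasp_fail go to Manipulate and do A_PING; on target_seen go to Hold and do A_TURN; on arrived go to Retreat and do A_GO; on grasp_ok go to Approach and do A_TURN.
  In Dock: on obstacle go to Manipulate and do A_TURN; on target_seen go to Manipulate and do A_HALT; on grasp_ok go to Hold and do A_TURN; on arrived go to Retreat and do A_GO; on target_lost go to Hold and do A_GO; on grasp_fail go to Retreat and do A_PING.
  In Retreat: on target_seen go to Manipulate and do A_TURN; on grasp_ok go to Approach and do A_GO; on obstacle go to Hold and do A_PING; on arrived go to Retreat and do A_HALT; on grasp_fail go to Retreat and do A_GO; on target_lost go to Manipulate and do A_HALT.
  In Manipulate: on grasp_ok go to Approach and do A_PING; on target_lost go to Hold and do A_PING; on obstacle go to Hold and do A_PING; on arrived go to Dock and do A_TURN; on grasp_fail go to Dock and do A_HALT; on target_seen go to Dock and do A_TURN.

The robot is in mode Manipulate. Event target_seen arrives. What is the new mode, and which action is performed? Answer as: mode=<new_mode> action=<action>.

current mode = Manipulate; filter table to that mode:
  (Manipulate, grasp_ok) → (Approach, A_PING)
  (Manipulate, target_lost) → (Hold, A_PING)
  (Manipulate, obstacle) → (Hold, A_PING)
  (Manipulate, arrived) → (Dock, A_TURN)
  (Manipulate, grasp_fail) → (Dock, A_HALT)
  (Manipulate, target_seen) → (Dock, A_TURN)  ← event matches
event = target_seen selects (Dock, A_TURN)

mode=Dock action=A_TURN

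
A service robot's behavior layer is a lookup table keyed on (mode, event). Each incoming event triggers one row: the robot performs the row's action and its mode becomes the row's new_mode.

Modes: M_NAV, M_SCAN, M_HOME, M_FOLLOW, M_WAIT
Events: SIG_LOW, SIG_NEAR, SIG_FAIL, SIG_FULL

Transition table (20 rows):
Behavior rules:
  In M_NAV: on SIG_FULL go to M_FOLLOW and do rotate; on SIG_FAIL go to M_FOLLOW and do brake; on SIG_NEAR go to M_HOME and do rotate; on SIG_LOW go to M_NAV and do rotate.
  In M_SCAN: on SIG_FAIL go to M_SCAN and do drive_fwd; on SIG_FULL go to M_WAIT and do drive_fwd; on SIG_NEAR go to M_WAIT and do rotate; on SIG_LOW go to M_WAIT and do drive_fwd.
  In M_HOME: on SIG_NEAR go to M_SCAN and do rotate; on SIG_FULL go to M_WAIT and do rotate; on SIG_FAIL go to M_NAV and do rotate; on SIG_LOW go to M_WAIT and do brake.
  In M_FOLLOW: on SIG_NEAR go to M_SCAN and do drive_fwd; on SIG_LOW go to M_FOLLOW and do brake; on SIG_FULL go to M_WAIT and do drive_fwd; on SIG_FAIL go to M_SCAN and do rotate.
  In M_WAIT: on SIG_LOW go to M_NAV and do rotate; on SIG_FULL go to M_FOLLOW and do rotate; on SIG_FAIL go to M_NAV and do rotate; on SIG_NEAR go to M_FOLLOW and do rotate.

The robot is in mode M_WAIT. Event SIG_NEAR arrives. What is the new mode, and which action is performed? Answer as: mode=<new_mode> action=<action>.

mode=M_FOLLOW action=rotate

current mode = M_WAIT; filter table to that mode:
  (M_WAIT, SIG_LOW) → (M_NAV, rotate)
  (M_WAIT, SIG_FULL) → (M_FOLLOW, rotate)
  (M_WAIT, SIG_FAIL) → (M_NAV, rotate)
  (M_WAIT, SIG_NEAR) → (M_FOLLOW, rotate)  ← event matches
event = SIG_NEAR selects (M_FOLLOW, rotate)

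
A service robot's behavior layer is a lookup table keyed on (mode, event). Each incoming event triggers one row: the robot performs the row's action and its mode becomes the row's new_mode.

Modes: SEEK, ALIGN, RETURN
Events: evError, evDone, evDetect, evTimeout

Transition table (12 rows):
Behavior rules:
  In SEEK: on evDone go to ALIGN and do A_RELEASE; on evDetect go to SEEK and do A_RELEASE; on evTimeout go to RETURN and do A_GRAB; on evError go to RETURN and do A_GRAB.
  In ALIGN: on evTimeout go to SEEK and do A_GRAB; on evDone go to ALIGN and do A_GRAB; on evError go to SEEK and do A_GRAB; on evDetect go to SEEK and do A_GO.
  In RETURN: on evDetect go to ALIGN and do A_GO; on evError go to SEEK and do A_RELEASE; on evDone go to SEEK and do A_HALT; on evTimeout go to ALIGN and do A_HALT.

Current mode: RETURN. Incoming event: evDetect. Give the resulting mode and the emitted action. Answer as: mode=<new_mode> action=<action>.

mode=ALIGN action=A_GO

current mode = RETURN; filter table to that mode:
  (RETURN, evDetect) → (ALIGN, A_GO)  ← event matches
  (RETURN, evError) → (SEEK, A_RELEASE)
  (RETURN, evDone) → (SEEK, A_HALT)
  (RETURN, evTimeout) → (ALIGN, A_HALT)
event = evDetect selects (ALIGN, A_GO)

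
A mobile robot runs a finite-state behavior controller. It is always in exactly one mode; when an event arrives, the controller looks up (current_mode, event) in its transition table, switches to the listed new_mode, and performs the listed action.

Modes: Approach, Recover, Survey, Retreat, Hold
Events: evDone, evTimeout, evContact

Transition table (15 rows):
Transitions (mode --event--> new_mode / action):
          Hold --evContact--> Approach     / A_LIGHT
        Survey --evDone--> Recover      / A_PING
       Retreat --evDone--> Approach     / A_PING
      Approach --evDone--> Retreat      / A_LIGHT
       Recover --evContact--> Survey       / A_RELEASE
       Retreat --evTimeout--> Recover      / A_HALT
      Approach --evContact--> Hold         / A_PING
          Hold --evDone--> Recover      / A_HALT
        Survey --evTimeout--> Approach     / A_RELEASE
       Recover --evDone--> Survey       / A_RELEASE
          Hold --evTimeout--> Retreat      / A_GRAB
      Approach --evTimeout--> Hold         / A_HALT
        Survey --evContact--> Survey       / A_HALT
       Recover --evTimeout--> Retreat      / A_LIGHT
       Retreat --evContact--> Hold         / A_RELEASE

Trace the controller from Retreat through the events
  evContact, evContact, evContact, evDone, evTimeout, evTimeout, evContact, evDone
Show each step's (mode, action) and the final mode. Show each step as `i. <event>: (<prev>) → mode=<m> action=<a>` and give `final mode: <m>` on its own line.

final mode: Recover

1. evContact: (Retreat) → mode=Hold action=A_RELEASE
2. evContact: (Hold) → mode=Approach action=A_LIGHT
3. evContact: (Approach) → mode=Hold action=A_PING
4. evDone: (Hold) → mode=Recover action=A_HALT
5. evTimeout: (Recover) → mode=Retreat action=A_LIGHT
6. evTimeout: (Retreat) → mode=Recover action=A_HALT
7. evContact: (Recover) → mode=Survey action=A_RELEASE
8. evDone: (Survey) → mode=Recover action=A_PING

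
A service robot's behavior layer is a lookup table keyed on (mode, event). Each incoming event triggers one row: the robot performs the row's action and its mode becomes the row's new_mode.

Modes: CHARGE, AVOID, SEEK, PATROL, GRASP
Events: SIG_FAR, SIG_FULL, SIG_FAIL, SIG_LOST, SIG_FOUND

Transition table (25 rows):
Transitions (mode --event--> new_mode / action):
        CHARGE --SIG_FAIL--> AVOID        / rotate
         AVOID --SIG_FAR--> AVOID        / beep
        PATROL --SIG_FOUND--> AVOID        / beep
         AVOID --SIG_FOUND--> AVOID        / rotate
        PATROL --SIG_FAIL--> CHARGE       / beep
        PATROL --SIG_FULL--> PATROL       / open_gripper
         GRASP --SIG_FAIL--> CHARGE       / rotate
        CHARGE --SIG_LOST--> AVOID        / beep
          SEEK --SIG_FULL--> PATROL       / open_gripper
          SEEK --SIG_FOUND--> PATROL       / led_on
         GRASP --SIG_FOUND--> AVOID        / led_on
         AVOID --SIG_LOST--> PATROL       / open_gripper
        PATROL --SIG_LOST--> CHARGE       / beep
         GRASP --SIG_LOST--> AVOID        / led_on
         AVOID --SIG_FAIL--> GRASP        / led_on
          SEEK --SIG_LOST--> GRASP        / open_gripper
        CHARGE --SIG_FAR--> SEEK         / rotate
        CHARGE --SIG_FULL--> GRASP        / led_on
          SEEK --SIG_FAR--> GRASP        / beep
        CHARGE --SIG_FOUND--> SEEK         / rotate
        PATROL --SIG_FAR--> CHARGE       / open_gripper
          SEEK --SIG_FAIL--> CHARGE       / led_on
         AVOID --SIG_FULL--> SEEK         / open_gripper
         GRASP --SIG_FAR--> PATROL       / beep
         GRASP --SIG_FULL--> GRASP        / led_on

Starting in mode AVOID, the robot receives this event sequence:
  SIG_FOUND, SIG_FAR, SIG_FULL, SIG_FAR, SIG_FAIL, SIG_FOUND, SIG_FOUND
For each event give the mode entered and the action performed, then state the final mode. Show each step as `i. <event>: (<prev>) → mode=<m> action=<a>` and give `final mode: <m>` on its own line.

1. SIG_FOUND: (AVOID) → mode=AVOID action=rotate
2. SIG_FAR: (AVOID) → mode=AVOID action=beep
3. SIG_FULL: (AVOID) → mode=SEEK action=open_gripper
4. SIG_FAR: (SEEK) → mode=GRASP action=beep
5. SIG_FAIL: (GRASP) → mode=CHARGE action=rotate
6. SIG_FOUND: (CHARGE) → mode=SEEK action=rotate
7. SIG_FOUND: (SEEK) → mode=PATROL action=led_on

final mode: PATROL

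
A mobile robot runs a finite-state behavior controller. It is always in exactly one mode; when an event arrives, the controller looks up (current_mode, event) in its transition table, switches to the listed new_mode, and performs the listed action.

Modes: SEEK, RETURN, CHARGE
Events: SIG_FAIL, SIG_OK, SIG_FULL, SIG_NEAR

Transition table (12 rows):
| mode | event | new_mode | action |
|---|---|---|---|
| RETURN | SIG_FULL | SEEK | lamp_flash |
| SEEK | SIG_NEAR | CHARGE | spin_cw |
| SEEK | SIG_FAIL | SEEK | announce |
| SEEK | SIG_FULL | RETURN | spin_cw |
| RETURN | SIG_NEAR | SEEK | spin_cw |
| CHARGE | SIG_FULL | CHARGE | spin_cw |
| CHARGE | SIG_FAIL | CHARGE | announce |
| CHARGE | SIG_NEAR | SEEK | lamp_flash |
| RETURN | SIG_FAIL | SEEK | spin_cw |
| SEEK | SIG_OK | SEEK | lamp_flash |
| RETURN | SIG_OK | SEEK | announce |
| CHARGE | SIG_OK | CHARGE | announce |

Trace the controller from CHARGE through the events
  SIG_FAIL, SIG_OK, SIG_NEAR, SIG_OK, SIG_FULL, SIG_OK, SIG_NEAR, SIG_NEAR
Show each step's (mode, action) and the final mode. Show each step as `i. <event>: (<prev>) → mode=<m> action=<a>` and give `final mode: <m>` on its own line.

1. SIG_FAIL: (CHARGE) → mode=CHARGE action=announce
2. SIG_OK: (CHARGE) → mode=CHARGE action=announce
3. SIG_NEAR: (CHARGE) → mode=SEEK action=lamp_flash
4. SIG_OK: (SEEK) → mode=SEEK action=lamp_flash
5. SIG_FULL: (SEEK) → mode=RETURN action=spin_cw
6. SIG_OK: (RETURN) → mode=SEEK action=announce
7. SIG_NEAR: (SEEK) → mode=CHARGE action=spin_cw
8. SIG_NEAR: (CHARGE) → mode=SEEK action=lamp_flash

final mode: SEEK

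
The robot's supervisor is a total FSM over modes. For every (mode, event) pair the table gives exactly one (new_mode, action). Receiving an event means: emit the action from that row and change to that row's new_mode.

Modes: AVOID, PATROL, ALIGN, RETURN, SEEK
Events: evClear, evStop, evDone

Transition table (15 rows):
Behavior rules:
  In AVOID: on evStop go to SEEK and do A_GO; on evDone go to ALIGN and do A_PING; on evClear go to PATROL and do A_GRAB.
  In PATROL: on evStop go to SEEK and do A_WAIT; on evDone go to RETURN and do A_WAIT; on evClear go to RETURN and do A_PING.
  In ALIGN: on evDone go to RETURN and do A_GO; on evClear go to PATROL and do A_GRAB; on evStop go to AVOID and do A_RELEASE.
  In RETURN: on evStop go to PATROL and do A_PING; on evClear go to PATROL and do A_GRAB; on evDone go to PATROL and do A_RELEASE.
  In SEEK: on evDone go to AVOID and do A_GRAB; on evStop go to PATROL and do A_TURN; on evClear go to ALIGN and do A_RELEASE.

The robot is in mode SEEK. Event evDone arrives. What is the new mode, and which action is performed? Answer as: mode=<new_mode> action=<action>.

mode=AVOID action=A_GRAB

current mode = SEEK; filter table to that mode:
  (SEEK, evDone) → (AVOID, A_GRAB)  ← event matches
  (SEEK, evStop) → (PATROL, A_TURN)
  (SEEK, evClear) → (ALIGN, A_RELEASE)
event = evDone selects (AVOID, A_GRAB)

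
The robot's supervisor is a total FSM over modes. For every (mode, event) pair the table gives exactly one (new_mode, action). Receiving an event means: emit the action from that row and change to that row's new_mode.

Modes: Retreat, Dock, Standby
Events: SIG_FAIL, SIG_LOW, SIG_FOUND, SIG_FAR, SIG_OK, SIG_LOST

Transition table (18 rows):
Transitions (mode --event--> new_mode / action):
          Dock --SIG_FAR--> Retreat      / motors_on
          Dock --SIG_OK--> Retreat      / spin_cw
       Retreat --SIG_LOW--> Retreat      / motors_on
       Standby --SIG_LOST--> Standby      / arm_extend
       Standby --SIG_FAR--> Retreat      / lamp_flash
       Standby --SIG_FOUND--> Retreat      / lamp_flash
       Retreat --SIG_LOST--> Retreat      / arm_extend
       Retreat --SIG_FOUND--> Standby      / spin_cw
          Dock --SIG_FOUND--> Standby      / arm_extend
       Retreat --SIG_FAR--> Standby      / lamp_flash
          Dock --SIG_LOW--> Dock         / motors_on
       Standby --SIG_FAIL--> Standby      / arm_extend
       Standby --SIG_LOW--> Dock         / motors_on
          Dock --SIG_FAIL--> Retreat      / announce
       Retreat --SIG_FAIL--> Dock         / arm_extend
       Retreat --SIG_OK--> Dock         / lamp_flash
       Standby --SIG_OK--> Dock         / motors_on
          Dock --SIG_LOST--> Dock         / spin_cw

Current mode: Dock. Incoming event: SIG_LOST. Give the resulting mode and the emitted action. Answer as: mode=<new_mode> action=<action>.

mode=Dock action=spin_cw

current mode = Dock; filter table to that mode:
  (Dock, SIG_FAR) → (Retreat, motors_on)
  (Dock, SIG_OK) → (Retreat, spin_cw)
  (Dock, SIG_FOUND) → (Standby, arm_extend)
  (Dock, SIG_LOW) → (Dock, motors_on)
  (Dock, SIG_FAIL) → (Retreat, announce)
  (Dock, SIG_LOST) → (Dock, spin_cw)  ← event matches
event = SIG_LOST selects (Dock, spin_cw)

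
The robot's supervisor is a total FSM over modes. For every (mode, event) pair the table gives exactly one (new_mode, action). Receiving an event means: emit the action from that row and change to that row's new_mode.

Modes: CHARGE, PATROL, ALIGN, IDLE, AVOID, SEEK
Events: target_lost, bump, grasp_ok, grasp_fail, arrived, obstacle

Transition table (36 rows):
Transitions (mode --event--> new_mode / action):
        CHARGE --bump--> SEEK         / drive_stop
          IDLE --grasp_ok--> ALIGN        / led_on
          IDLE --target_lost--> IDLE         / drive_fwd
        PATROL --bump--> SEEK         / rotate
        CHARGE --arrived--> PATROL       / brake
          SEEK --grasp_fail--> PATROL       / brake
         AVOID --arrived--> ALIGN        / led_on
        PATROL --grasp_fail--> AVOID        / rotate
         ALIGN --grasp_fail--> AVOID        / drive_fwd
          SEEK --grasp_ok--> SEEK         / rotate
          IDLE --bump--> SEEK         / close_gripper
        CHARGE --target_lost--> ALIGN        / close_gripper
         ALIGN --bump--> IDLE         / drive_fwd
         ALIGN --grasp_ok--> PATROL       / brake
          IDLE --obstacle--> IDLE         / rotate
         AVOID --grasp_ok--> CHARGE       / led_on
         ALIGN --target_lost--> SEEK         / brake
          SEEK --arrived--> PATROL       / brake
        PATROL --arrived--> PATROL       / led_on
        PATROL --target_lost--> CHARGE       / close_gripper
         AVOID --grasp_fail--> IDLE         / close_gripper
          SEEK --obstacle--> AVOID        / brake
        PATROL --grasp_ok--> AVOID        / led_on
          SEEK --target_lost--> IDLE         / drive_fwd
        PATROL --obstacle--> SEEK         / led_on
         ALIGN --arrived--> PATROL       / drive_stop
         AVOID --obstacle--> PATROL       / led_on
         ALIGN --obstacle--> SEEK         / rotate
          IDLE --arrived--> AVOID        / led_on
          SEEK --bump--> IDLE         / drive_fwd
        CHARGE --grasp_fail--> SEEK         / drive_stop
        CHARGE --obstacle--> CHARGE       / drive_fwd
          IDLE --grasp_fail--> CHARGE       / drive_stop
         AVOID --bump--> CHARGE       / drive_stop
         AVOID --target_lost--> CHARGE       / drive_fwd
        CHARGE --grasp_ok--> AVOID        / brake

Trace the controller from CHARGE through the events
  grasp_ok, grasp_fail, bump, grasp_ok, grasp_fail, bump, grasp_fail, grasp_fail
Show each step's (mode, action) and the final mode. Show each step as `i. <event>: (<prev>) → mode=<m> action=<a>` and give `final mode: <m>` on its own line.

1. grasp_ok: (CHARGE) → mode=AVOID action=brake
2. grasp_fail: (AVOID) → mode=IDLE action=close_gripper
3. bump: (IDLE) → mode=SEEK action=close_gripper
4. grasp_ok: (SEEK) → mode=SEEK action=rotate
5. grasp_fail: (SEEK) → mode=PATROL action=brake
6. bump: (PATROL) → mode=SEEK action=rotate
7. grasp_fail: (SEEK) → mode=PATROL action=brake
8. grasp_fail: (PATROL) → mode=AVOID action=rotate

final mode: AVOID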